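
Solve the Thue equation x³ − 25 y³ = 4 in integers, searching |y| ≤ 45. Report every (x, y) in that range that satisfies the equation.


The equation is x³ - 25y³ = 4. For fixed y, x³ = 25·y³ + 4, so a solution requires the RHS to be a perfect cube.
Strategy: iterate y from -45 to 45, compute RHS = 25·y³ + 4, and check whether it is a (positive or negative) perfect cube.
Check small values of y:
  y = 0: RHS = 4 is not a perfect cube.
  y = 1: RHS = 29 is not a perfect cube.
  y = -1: RHS = -21 is not a perfect cube.
  y = 2: RHS = 204 is not a perfect cube.
  y = -2: RHS = -196 is not a perfect cube.
  y = 3: RHS = 679 is not a perfect cube.
  y = -3: RHS = -671 is not a perfect cube.
Continuing the search up to |y| = 45 finds no solutions either.
No (x, y) in the scanned range satisfies the equation.

No integer solutions with |y| ≤ 45.


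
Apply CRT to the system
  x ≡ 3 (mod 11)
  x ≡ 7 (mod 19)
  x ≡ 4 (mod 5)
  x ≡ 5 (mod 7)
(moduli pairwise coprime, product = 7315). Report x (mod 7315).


Product of moduli M = 11 · 19 · 5 · 7 = 7315.
Merge one congruence at a time:
  Start: x ≡ 3 (mod 11).
  Combine with x ≡ 7 (mod 19); new modulus lcm = 209.
    Write x = 3 + 11·t and substitute into x ≡ 7 (mod 19): 11·t ≡ 7 − 3 = 4 (mod 19).
    The inverse of 11 mod 19 is 7 (since 11·7 = 77 = 4·19 + 1), so t ≡ 7·4 = 28 ≡ 9 (mod 19).
    Then x = 3 + 11·9 = 102, valid modulo lcm(11, 19) = 209: x ≡ 102 (mod 209).
  Combine with x ≡ 4 (mod 5); new modulus lcm = 1045.
    Write x = 102 + 209·t and substitute into x ≡ 4 (mod 5): 209·t ≡ 4 − 102 = -98 (mod 5).
    Reduce coefficients mod 5: 4·t ≡ 2 (mod 5).
    The inverse of 4 mod 5 is 4 (since 4·4 = 16 = 3·5 + 1), so t ≡ 4·2 = 8 ≡ 3 (mod 5).
    Then x = 102 + 209·3 = 729, valid modulo lcm(209, 5) = 1045: x ≡ 729 (mod 1045).
  Combine with x ≡ 5 (mod 7); new modulus lcm = 7315.
    Write x = 729 + 1045·t and substitute into x ≡ 5 (mod 7): 1045·t ≡ 5 − 729 = -724 (mod 7).
    Reduce coefficients mod 7: 2·t ≡ 4 (mod 7).
    The inverse of 2 mod 7 is 4 (since 2·4 = 8 = 1·7 + 1), so t ≡ 4·4 = 16 ≡ 2 (mod 7).
    Then x = 729 + 1045·2 = 2819, valid modulo lcm(1045, 7) = 7315: x ≡ 2819 (mod 7315).
Verify against each original: 2819 mod 11 = 3, 2819 mod 19 = 7, 2819 mod 5 = 4, 2819 mod 7 = 5.

x ≡ 2819 (mod 7315).


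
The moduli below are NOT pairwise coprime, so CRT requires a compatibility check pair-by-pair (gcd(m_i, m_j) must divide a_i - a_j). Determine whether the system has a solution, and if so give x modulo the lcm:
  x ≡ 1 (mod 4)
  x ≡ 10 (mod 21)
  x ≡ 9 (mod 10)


Moduli 4, 21, 10 are not pairwise coprime, so CRT works modulo lcm(m_i) when all pairwise compatibility conditions hold.
Pairwise compatibility: gcd(m_i, m_j) must divide a_i - a_j for every pair.
Merge one congruence at a time:
  Start: x ≡ 1 (mod 4).
  Combine with x ≡ 10 (mod 21): gcd(4, 21) = 1; 10 - 1 = 9, which IS divisible by 1, so compatible.
    Write x = 1 + 4·t and substitute into x ≡ 10 (mod 21): 4·t ≡ 10 − 1 = 9 (mod 21).
    The inverse of 4 mod 21 is 16 (since 4·16 = 64 = 3·21 + 1), so t ≡ 16·9 = 144 ≡ 18 (mod 21).
    Then x = 1 + 4·18 = 73, valid modulo lcm(4, 21) = 84: x ≡ 73 (mod 84).
  Combine with x ≡ 9 (mod 10): gcd(84, 10) = 2; 9 - 73 = -64, which IS divisible by 2, so compatible.
    Write x = 73 + 84·t and substitute into x ≡ 9 (mod 10): 84·t ≡ 9 − 73 = -64 (mod 10).
    Divide the congruence (and modulus) by g = 2: 42·t ≡ -32 (mod 5).
    Reduce coefficients mod 5: 2·t ≡ 3 (mod 5).
    The inverse of 2 mod 5 is 3 (since 2·3 = 6 = 1·5 + 1), so t ≡ 3·3 = 9 ≡ 4 (mod 5).
    Then x = 73 + 84·4 = 409, valid modulo lcm(84, 10) = 420: x ≡ 409 (mod 420).
Verify: 409 mod 4 = 1, 409 mod 21 = 10, 409 mod 10 = 9.

x ≡ 409 (mod 420).


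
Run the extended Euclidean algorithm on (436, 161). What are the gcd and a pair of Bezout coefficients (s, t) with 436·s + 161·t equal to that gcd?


Euclidean algorithm on (436, 161) — divide until remainder is 0:
  436 = 2 · 161 + 114
  161 = 1 · 114 + 47
  114 = 2 · 47 + 20
  47 = 2 · 20 + 7
  20 = 2 · 7 + 6
  7 = 1 · 6 + 1
  6 = 6 · 1 + 0
gcd(436, 161) = 1.
Track Bezout coefficients alongside the remainders: start with r₀ = 436 = a·1 + b·0 (s = 1, t = 0) and r₁ = 161 = a·0 + b·1 (s = 0, t = 1); each new remainder r_{k+1} = r_{k-1} − q_k·r_k inherits s_{k+1} = s_{k-1} − q_k·s_k, t_{k+1} = t_{k-1} − q_k·t_k, so r_k = a·s_k + b·t_k at every step:
  q = 2: r = 114, s = 1 − 2·0 = 1, t = 0 − 2·1 = -2  (check: 436·1 + 161·(-2) = 114)
  q = 1: r = 47, s = 0 − 1·1 = -1, t = 1 − 1·(-2) = 3  (check: 436·(-1) + 161·3 = 47)
  q = 2: r = 20, s = 1 − 2·(-1) = 3, t = -2 − 2·3 = -8  (check: 436·3 + 161·(-8) = 20)
  q = 2: r = 7, s = -1 − 2·3 = -7, t = 3 − 2·(-8) = 19  (check: 436·(-7) + 161·19 = 7)
  q = 2: r = 6, s = 3 − 2·(-7) = 17, t = -8 − 2·19 = -46  (check: 436·17 + 161·(-46) = 6)
  q = 1: r = 1, s = -7 − 1·17 = -24, t = 19 − 1·(-46) = 65  (check: 436·(-24) + 161·65 = 1)
The row with r = 1 (the gcd) gives the Bezout coefficients s = -24, t = 65.
Result: 436 · (-24) + 161 · (65) = 1.

gcd(436, 161) = 1; s = -24, t = 65 (check: 436·(-24) + 161·65 = 1).


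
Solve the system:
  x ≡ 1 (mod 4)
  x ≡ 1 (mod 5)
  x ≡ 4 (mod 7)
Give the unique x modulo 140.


Moduli 4, 5, 7 are pairwise coprime; by CRT there is a unique solution modulo M = 4 · 5 · 7 = 140.
Solve pairwise, accumulating the modulus:
  Start with x ≡ 1 (mod 4).
  Combine with x ≡ 1 (mod 5): since gcd(4, 5) = 1, we get a unique residue mod 20.
    Write x = 1 + 4·t and substitute into x ≡ 1 (mod 5): 4·t ≡ 1 − 1 = 0 (mod 5).
    The inverse of 4 mod 5 is 4 (since 4·4 = 16 = 3·5 + 1), so t ≡ 4·0 = 0 ≡ 0 (mod 5).
    Then x = 1 + 4·0 = 1, valid modulo lcm(4, 5) = 20: x ≡ 1 (mod 20).
  Combine with x ≡ 4 (mod 7): since gcd(20, 7) = 1, we get a unique residue mod 140.
    Write x = 1 + 20·t and substitute into x ≡ 4 (mod 7): 20·t ≡ 4 − 1 = 3 (mod 7).
    Reduce coefficients mod 7: 6·t ≡ 3 (mod 7).
    The inverse of 6 mod 7 is 6 (since 6·6 = 36 = 5·7 + 1), so t ≡ 6·3 = 18 ≡ 4 (mod 7).
    Then x = 1 + 20·4 = 81, valid modulo lcm(20, 7) = 140: x ≡ 81 (mod 140).
Verify: 81 mod 4 = 1 ✓, 81 mod 5 = 1 ✓, 81 mod 7 = 4 ✓.

x ≡ 81 (mod 140).


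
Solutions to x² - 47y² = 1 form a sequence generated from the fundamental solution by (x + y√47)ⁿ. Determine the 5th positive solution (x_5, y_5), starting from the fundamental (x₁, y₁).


Step 1: Find the fundamental solution (x₁, y₁) of x² - 47y² = 1.
  Expand √47 as a continued fraction. a₀ = ⌊√47⌋ = 6; iterate m_{k+1} = d_k·a_k − m_k, d_{k+1} = (47 − m_{k+1}²)/d_k, a_{k+1} = ⌊(a₀ + m_{k+1})/d_{k+1}⌋ (starting m₀ = 0, d₀ = 1), with convergents p_k = a_k·p_{k-1} + p_{k-2}, q_k = a_k·q_{k-1} + q_{k-2} (p₋₁ = 1, q₋₁ = 0):
  k = 0: a₀ = 6; p₀/q₀ = 6/1; p₀² − 47·q₀² = 36 − 47 = -11.
  k = 1: m = 6, d = 11, a = ⌊(6 + 6)/11⌋ = 1; p/q = (1·6 + 1)/(1·1 + 0) = 7/1; p² − 47·q² = 49 − 47 = 2.
  k = 2: m = 5, d = 2, a = ⌊(6 + 5)/2⌋ = 5; p/q = (5·7 + 6)/(5·1 + 1) = 41/6; p² − 47·q² = 1681 − 1692 = -11.
  k = 3: m = 5, d = 11, a = ⌊(6 + 5)/11⌋ = 1; p/q = (1·41 + 7)/(1·6 + 1) = 48/7; p² − 47·q² = 2304 − 2303 = 1.
  The first convergent with p² − 47·q² = 1 gives the fundamental solution (x₁, y₁) = (48, 7).
Step 2: Apply the recurrence (x_{n+1}, y_{n+1}) = (x₁x_n + 47y₁y_n, x₁y_n + y₁x_n) repeatedly.
  From (x_1, y_1) = (48, 7): x_2 = 48·48 + 47·7·7 = 4607; y_2 = 48·7 + 7·48 = 672.
  From (x_2, y_2) = (4607, 672): x_3 = 48·4607 + 47·7·672 = 442224; y_3 = 48·672 + 7·4607 = 64505.
  From (x_3, y_3) = (442224, 64505): x_4 = 48·442224 + 47·7·64505 = 42448897; y_4 = 48·64505 + 7·442224 = 6191808.
  From (x_4, y_4) = (42448897, 6191808): x_5 = 48·42448897 + 47·7·6191808 = 4074651888; y_5 = 48·6191808 + 7·42448897 = 594349063.
Step 3: Verify x_5² - 47·y_5² = 16602788008381964544 - 16602788008381964543 = 1 (should be 1). ✓

(x_1, y_1) = (48, 7); (x_5, y_5) = (4074651888, 594349063).


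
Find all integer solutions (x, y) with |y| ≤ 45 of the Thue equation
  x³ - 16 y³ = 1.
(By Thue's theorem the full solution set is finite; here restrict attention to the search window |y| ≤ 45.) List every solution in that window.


The equation is x³ - 16y³ = 1. For fixed y, x³ = 16·y³ + 1, so a solution requires the RHS to be a perfect cube.
Strategy: iterate y from -45 to 45, compute RHS = 16·y³ + 1, and check whether it is a (positive or negative) perfect cube.
Check small values of y:
  y = 0: RHS = 1 = (1)³ ⇒ x = 1 works.
  y = 1: RHS = 17 is not a perfect cube.
  y = -1: RHS = -15 is not a perfect cube.
  y = 2: RHS = 129 is not a perfect cube.
  y = -2: RHS = -127 is not a perfect cube.
  y = 3: RHS = 433 is not a perfect cube.
  y = -3: RHS = -431 is not a perfect cube.
Continuing the search up to |y| = 45 finds no further solutions beyond those listed.
Collected solutions: (1, 0).

Solutions (with |y| ≤ 45): (1, 0).


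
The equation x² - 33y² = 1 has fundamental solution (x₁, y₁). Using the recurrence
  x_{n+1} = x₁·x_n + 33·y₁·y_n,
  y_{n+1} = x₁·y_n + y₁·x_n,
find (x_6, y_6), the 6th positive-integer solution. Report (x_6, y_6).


Step 1: Find the fundamental solution (x₁, y₁) of x² - 33y² = 1.
  Expand √33 as a continued fraction. a₀ = ⌊√33⌋ = 5; iterate m_{k+1} = d_k·a_k − m_k, d_{k+1} = (33 − m_{k+1}²)/d_k, a_{k+1} = ⌊(a₀ + m_{k+1})/d_{k+1}⌋ (starting m₀ = 0, d₀ = 1), with convergents p_k = a_k·p_{k-1} + p_{k-2}, q_k = a_k·q_{k-1} + q_{k-2} (p₋₁ = 1, q₋₁ = 0):
  k = 0: a₀ = 5; p₀/q₀ = 5/1; p₀² − 33·q₀² = 25 − 33 = -8.
  k = 1: m = 5, d = 8, a = ⌊(5 + 5)/8⌋ = 1; p/q = (1·5 + 1)/(1·1 + 0) = 6/1; p² − 33·q² = 36 − 33 = 3.
  k = 2: m = 3, d = 3, a = ⌊(5 + 3)/3⌋ = 2; p/q = (2·6 + 5)/(2·1 + 1) = 17/3; p² − 33·q² = 289 − 297 = -8.
  k = 3: m = 3, d = 8, a = ⌊(5 + 3)/8⌋ = 1; p/q = (1·17 + 6)/(1·3 + 1) = 23/4; p² − 33·q² = 529 − 528 = 1.
  The first convergent with p² − 33·q² = 1 gives the fundamental solution (x₁, y₁) = (23, 4).
Step 2: Apply the recurrence (x_{n+1}, y_{n+1}) = (x₁x_n + 33y₁y_n, x₁y_n + y₁x_n) repeatedly.
  From (x_1, y_1) = (23, 4): x_2 = 23·23 + 33·4·4 = 1057; y_2 = 23·4 + 4·23 = 184.
  From (x_2, y_2) = (1057, 184): x_3 = 23·1057 + 33·4·184 = 48599; y_3 = 23·184 + 4·1057 = 8460.
  From (x_3, y_3) = (48599, 8460): x_4 = 23·48599 + 33·4·8460 = 2234497; y_4 = 23·8460 + 4·48599 = 388976.
  From (x_4, y_4) = (2234497, 388976): x_5 = 23·2234497 + 33·4·388976 = 102738263; y_5 = 23·388976 + 4·2234497 = 17884436.
  From (x_5, y_5) = (102738263, 17884436): x_6 = 23·102738263 + 33·4·17884436 = 4723725601; y_6 = 23·17884436 + 4·102738263 = 822295080.
Step 3: Verify x_6² - 33·y_6² = 22313583553542811201 - 22313583553542811200 = 1 (should be 1). ✓

(x_1, y_1) = (23, 4); (x_6, y_6) = (4723725601, 822295080).


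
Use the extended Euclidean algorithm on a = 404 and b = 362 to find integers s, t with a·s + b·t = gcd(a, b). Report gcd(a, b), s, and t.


Euclidean algorithm on (404, 362) — divide until remainder is 0:
  404 = 1 · 362 + 42
  362 = 8 · 42 + 26
  42 = 1 · 26 + 16
  26 = 1 · 16 + 10
  16 = 1 · 10 + 6
  10 = 1 · 6 + 4
  6 = 1 · 4 + 2
  4 = 2 · 2 + 0
gcd(404, 362) = 2.
Track Bezout coefficients alongside the remainders: start with r₀ = 404 = a·1 + b·0 (s = 1, t = 0) and r₁ = 362 = a·0 + b·1 (s = 0, t = 1); each new remainder r_{k+1} = r_{k-1} − q_k·r_k inherits s_{k+1} = s_{k-1} − q_k·s_k, t_{k+1} = t_{k-1} − q_k·t_k, so r_k = a·s_k + b·t_k at every step:
  q = 1: r = 42, s = 1 − 1·0 = 1, t = 0 − 1·1 = -1  (check: 404·1 + 362·(-1) = 42)
  q = 8: r = 26, s = 0 − 8·1 = -8, t = 1 − 8·(-1) = 9  (check: 404·(-8) + 362·9 = 26)
  q = 1: r = 16, s = 1 − 1·(-8) = 9, t = -1 − 1·9 = -10  (check: 404·9 + 362·(-10) = 16)
  q = 1: r = 10, s = -8 − 1·9 = -17, t = 9 − 1·(-10) = 19  (check: 404·(-17) + 362·19 = 10)
  q = 1: r = 6, s = 9 − 1·(-17) = 26, t = -10 − 1·19 = -29  (check: 404·26 + 362·(-29) = 6)
  q = 1: r = 4, s = -17 − 1·26 = -43, t = 19 − 1·(-29) = 48  (check: 404·(-43) + 362·48 = 4)
  q = 1: r = 2, s = 26 − 1·(-43) = 69, t = -29 − 1·48 = -77  (check: 404·69 + 362·(-77) = 2)
The row with r = 2 (the gcd) gives the Bezout coefficients s = 69, t = -77.
Result: 404 · (69) + 362 · (-77) = 2.

gcd(404, 362) = 2; s = 69, t = -77 (check: 404·69 + 362·(-77) = 2).


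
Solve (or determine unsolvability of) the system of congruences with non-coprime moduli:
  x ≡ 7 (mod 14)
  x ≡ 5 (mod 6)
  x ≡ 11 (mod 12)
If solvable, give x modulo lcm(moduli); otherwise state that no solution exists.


Moduli 14, 6, 12 are not pairwise coprime, so CRT works modulo lcm(m_i) when all pairwise compatibility conditions hold.
Pairwise compatibility: gcd(m_i, m_j) must divide a_i - a_j for every pair.
Merge one congruence at a time:
  Start: x ≡ 7 (mod 14).
  Combine with x ≡ 5 (mod 6): gcd(14, 6) = 2; 5 - 7 = -2, which IS divisible by 2, so compatible.
    Write x = 7 + 14·t and substitute into x ≡ 5 (mod 6): 14·t ≡ 5 − 7 = -2 (mod 6).
    Divide the congruence (and modulus) by g = 2: 7·t ≡ -1 (mod 3).
    Reduce coefficients mod 3: 1·t ≡ 2 (mod 3).
    So t ≡ 2 (mod 3).
    Then x = 7 + 14·2 = 35, valid modulo lcm(14, 6) = 42: x ≡ 35 (mod 42).
  Combine with x ≡ 11 (mod 12): gcd(42, 12) = 6; 11 - 35 = -24, which IS divisible by 6, so compatible.
    Write x = 35 + 42·t and substitute into x ≡ 11 (mod 12): 42·t ≡ 11 − 35 = -24 (mod 12).
    Divide the congruence (and modulus) by g = 6: 7·t ≡ -4 (mod 2).
    Reduce coefficients mod 2: 1·t ≡ 0 (mod 2).
    So t ≡ 0 (mod 2).
    Then x = 35 + 42·0 = 35, valid modulo lcm(42, 12) = 84: x ≡ 35 (mod 84).
Verify: 35 mod 14 = 7, 35 mod 6 = 5, 35 mod 12 = 11.

x ≡ 35 (mod 84).


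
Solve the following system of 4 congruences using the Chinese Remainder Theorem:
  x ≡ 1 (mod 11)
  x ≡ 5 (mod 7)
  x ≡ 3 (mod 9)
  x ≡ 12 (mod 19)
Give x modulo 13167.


Product of moduli M = 11 · 7 · 9 · 19 = 13167.
Merge one congruence at a time:
  Start: x ≡ 1 (mod 11).
  Combine with x ≡ 5 (mod 7); new modulus lcm = 77.
    Write x = 1 + 11·t and substitute into x ≡ 5 (mod 7): 11·t ≡ 5 − 1 = 4 (mod 7).
    Reduce coefficients mod 7: 4·t ≡ 4 (mod 7).
    The inverse of 4 mod 7 is 2 (since 4·2 = 8 = 1·7 + 1), so t ≡ 2·4 = 8 ≡ 1 (mod 7).
    Then x = 1 + 11·1 = 12, valid modulo lcm(11, 7) = 77: x ≡ 12 (mod 77).
  Combine with x ≡ 3 (mod 9); new modulus lcm = 693.
    Write x = 12 + 77·t and substitute into x ≡ 3 (mod 9): 77·t ≡ 3 − 12 = -9 (mod 9).
    Reduce coefficients mod 9: 5·t ≡ 0 (mod 9).
    The inverse of 5 mod 9 is 2 (since 5·2 = 10 = 1·9 + 1), so t ≡ 2·0 = 0 ≡ 0 (mod 9).
    Then x = 12 + 77·0 = 12, valid modulo lcm(77, 9) = 693: x ≡ 12 (mod 693).
  Combine with x ≡ 12 (mod 19); new modulus lcm = 13167.
    Write x = 12 + 693·t and substitute into x ≡ 12 (mod 19): 693·t ≡ 12 − 12 = 0 (mod 19).
    Reduce coefficients mod 19: 9·t ≡ 0 (mod 19).
    The inverse of 9 mod 19 is 17 (since 9·17 = 153 = 8·19 + 1), so t ≡ 17·0 = 0 ≡ 0 (mod 19).
    Then x = 12 + 693·0 = 12, valid modulo lcm(693, 19) = 13167: x ≡ 12 (mod 13167).
Verify against each original: 12 mod 11 = 1, 12 mod 7 = 5, 12 mod 9 = 3, 12 mod 19 = 12.

x ≡ 12 (mod 13167).


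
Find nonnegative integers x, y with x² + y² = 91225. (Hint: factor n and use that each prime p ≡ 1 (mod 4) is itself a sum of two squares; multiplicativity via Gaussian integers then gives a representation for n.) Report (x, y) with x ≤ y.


Step 1: Factor n = 91225 = 5^2 · 41 · 89.
Step 2: Check the mod-4 condition on each prime factor: 5 ≡ 1 (mod 4), exponent 2; 41 ≡ 1 (mod 4), exponent 1; 89 ≡ 1 (mod 4), exponent 1.
All primes ≡ 3 (mod 4) appear to even exponent (or don't appear), so by the two-squares theorem n IS expressible as a sum of two squares.
Step 3: Build a representation. Group n = k² · m with k = 5 and m = 41 · 89 = 3649 (a product of primes ≡ 1 (mod 4)); a representation of m scales to one of n via (k·x)² + (k·y)² = k²(x² + y²). Each prime p ≡ 1 (mod 4) is itself a sum of two squares; find a² by testing p − a² for a perfect square:
  41: 41 − 1² = 40, 41 − 2² = 37, 41 − 3² = 32, 41 − 4² = 25 = 5² ⇒ 41 = 4² + 5².
  89: 89 − 1² = 88, 89 − 2² = 85, 89 − 3² = 80, 89 − 4² = 73, 89 − 5² = 64 = 8² ⇒ 89 = 5² + 8².
  Combine using the Brahmagupta–Fibonacci identity (a² + b²)(c² + d²) = (ac − bd)² + (ad + bc)² = (ac + bd)² + (ad − bc)²:
  41 · 89 = 3649: from (4² + 5²)(5² + 8²), take (4·5 − 5·8, 4·8 + 5·5) = (20 − 40, 32 + 25) = (-20, 57); dropping signs (only squares matter) gives (20, 57); check 20² + 57² = 400 + 3249 = 3649 ✓.
  Scale by k = 5: (5·20, 5·57) = (100, 285).
Step 4: Order so x ≤ y and verify: 100² + 285² = 10000 + 81225 = 91225 = n. ✓

n = 91225 = 100² + 285² (one valid representation with x ≤ y).


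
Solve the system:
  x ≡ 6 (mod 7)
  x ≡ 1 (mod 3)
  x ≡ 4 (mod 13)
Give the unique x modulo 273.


Moduli 7, 3, 13 are pairwise coprime; by CRT there is a unique solution modulo M = 7 · 3 · 13 = 273.
Solve pairwise, accumulating the modulus:
  Start with x ≡ 6 (mod 7).
  Combine with x ≡ 1 (mod 3): since gcd(7, 3) = 1, we get a unique residue mod 21.
    Write x = 6 + 7·t and substitute into x ≡ 1 (mod 3): 7·t ≡ 1 − 6 = -5 (mod 3).
    Reduce coefficients mod 3: 1·t ≡ 1 (mod 3).
    So t ≡ 1 (mod 3).
    Then x = 6 + 7·1 = 13, valid modulo lcm(7, 3) = 21: x ≡ 13 (mod 21).
  Combine with x ≡ 4 (mod 13): since gcd(21, 13) = 1, we get a unique residue mod 273.
    Write x = 13 + 21·t and substitute into x ≡ 4 (mod 13): 21·t ≡ 4 − 13 = -9 (mod 13).
    Reduce coefficients mod 13: 8·t ≡ 4 (mod 13).
    The inverse of 8 mod 13 is 5 (since 8·5 = 40 = 3·13 + 1), so t ≡ 5·4 = 20 ≡ 7 (mod 13).
    Then x = 13 + 21·7 = 160, valid modulo lcm(21, 13) = 273: x ≡ 160 (mod 273).
Verify: 160 mod 7 = 6 ✓, 160 mod 3 = 1 ✓, 160 mod 13 = 4 ✓.

x ≡ 160 (mod 273).


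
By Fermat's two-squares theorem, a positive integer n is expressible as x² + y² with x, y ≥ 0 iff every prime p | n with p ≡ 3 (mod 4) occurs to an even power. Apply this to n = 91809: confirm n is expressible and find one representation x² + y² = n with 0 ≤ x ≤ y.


Step 1: Factor n = 91809 = 3^2 · 101^2.
Step 2: Check the mod-4 condition on each prime factor: 3 ≡ 3 (mod 4), exponent 2 (must be even); 101 ≡ 1 (mod 4), exponent 2.
All primes ≡ 3 (mod 4) appear to even exponent (or don't appear), so by the two-squares theorem n IS expressible as a sum of two squares.
Step 3: Build a representation. Group n = k² · m with k = 3 and m = 101 · 101 = 10201 (a product of primes ≡ 1 (mod 4)); a representation of m scales to one of n via (k·x)² + (k·y)² = k²(x² + y²). Each prime p ≡ 1 (mod 4) is itself a sum of two squares; find a² by testing p − a² for a perfect square:
  101: 101 − 1² = 100 = 10² ⇒ 101 = 1² + 10².
  Combine using the Brahmagupta–Fibonacci identity (a² + b²)(c² + d²) = (ac − bd)² + (ad + bc)² = (ac + bd)² + (ad − bc)²:
  101 · 101 = 10201: from (1² + 10²)(1² + 10²), take (1·1 − 10·10, 1·10 + 10·1) = (1 − 100, 10 + 10) = (-99, 20); dropping signs (only squares matter) gives (99, 20); check 99² + 20² = 9801 + 400 = 10201 ✓.
  Scale by k = 3: (3·99, 3·20) = (297, 60).
Step 4: Order so x ≤ y and verify: 60² + 297² = 3600 + 88209 = 91809 = n. ✓

n = 91809 = 60² + 297² (one valid representation with x ≤ y).


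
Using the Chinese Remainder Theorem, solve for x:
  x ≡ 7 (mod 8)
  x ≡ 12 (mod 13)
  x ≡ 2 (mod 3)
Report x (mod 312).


Moduli 8, 13, 3 are pairwise coprime; by CRT there is a unique solution modulo M = 8 · 13 · 3 = 312.
Solve pairwise, accumulating the modulus:
  Start with x ≡ 7 (mod 8).
  Combine with x ≡ 12 (mod 13): since gcd(8, 13) = 1, we get a unique residue mod 104.
    Write x = 7 + 8·t and substitute into x ≡ 12 (mod 13): 8·t ≡ 12 − 7 = 5 (mod 13).
    The inverse of 8 mod 13 is 5 (since 8·5 = 40 = 3·13 + 1), so t ≡ 5·5 = 25 ≡ 12 (mod 13).
    Then x = 7 + 8·12 = 103, valid modulo lcm(8, 13) = 104: x ≡ 103 (mod 104).
  Combine with x ≡ 2 (mod 3): since gcd(104, 3) = 1, we get a unique residue mod 312.
    Write x = 103 + 104·t and substitute into x ≡ 2 (mod 3): 104·t ≡ 2 − 103 = -101 (mod 3).
    Reduce coefficients mod 3: 2·t ≡ 1 (mod 3).
    The inverse of 2 mod 3 is 2 (since 2·2 = 4 = 1·3 + 1), so t ≡ 2·1 = 2 ≡ 2 (mod 3).
    Then x = 103 + 104·2 = 311, valid modulo lcm(104, 3) = 312: x ≡ 311 (mod 312).
Verify: 311 mod 8 = 7 ✓, 311 mod 13 = 12 ✓, 311 mod 3 = 2 ✓.

x ≡ 311 (mod 312).


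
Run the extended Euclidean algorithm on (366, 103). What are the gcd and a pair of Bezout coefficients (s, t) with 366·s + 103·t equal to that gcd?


Euclidean algorithm on (366, 103) — divide until remainder is 0:
  366 = 3 · 103 + 57
  103 = 1 · 57 + 46
  57 = 1 · 46 + 11
  46 = 4 · 11 + 2
  11 = 5 · 2 + 1
  2 = 2 · 1 + 0
gcd(366, 103) = 1.
Track Bezout coefficients alongside the remainders: start with r₀ = 366 = a·1 + b·0 (s = 1, t = 0) and r₁ = 103 = a·0 + b·1 (s = 0, t = 1); each new remainder r_{k+1} = r_{k-1} − q_k·r_k inherits s_{k+1} = s_{k-1} − q_k·s_k, t_{k+1} = t_{k-1} − q_k·t_k, so r_k = a·s_k + b·t_k at every step:
  q = 3: r = 57, s = 1 − 3·0 = 1, t = 0 − 3·1 = -3  (check: 366·1 + 103·(-3) = 57)
  q = 1: r = 46, s = 0 − 1·1 = -1, t = 1 − 1·(-3) = 4  (check: 366·(-1) + 103·4 = 46)
  q = 1: r = 11, s = 1 − 1·(-1) = 2, t = -3 − 1·4 = -7  (check: 366·2 + 103·(-7) = 11)
  q = 4: r = 2, s = -1 − 4·2 = -9, t = 4 − 4·(-7) = 32  (check: 366·(-9) + 103·32 = 2)
  q = 5: r = 1, s = 2 − 5·(-9) = 47, t = -7 − 5·32 = -167  (check: 366·47 + 103·(-167) = 1)
The row with r = 1 (the gcd) gives the Bezout coefficients s = 47, t = -167.
Result: 366 · (47) + 103 · (-167) = 1.

gcd(366, 103) = 1; s = 47, t = -167 (check: 366·47 + 103·(-167) = 1).


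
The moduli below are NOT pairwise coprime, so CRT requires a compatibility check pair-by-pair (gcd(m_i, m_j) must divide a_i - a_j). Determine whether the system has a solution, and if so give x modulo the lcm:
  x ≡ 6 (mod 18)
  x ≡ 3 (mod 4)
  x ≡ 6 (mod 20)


Moduli 18, 4, 20 are not pairwise coprime, so CRT works modulo lcm(m_i) when all pairwise compatibility conditions hold.
Pairwise compatibility: gcd(m_i, m_j) must divide a_i - a_j for every pair.
Merge one congruence at a time:
  Start: x ≡ 6 (mod 18).
  Combine with x ≡ 3 (mod 4): gcd(18, 4) = 2, and 3 - 6 = -3 is NOT divisible by 2.
    ⇒ system is inconsistent (no integer solution).

No solution (the system is inconsistent).


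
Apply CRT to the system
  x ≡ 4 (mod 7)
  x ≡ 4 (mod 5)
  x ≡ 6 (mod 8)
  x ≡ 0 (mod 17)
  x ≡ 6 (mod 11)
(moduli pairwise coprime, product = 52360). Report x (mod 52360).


Product of moduli M = 7 · 5 · 8 · 17 · 11 = 52360.
Merge one congruence at a time:
  Start: x ≡ 4 (mod 7).
  Combine with x ≡ 4 (mod 5); new modulus lcm = 35.
    Write x = 4 + 7·t and substitute into x ≡ 4 (mod 5): 7·t ≡ 4 − 4 = 0 (mod 5).
    Reduce coefficients mod 5: 2·t ≡ 0 (mod 5).
    The inverse of 2 mod 5 is 3 (since 2·3 = 6 = 1·5 + 1), so t ≡ 3·0 = 0 ≡ 0 (mod 5).
    Then x = 4 + 7·0 = 4, valid modulo lcm(7, 5) = 35: x ≡ 4 (mod 35).
  Combine with x ≡ 6 (mod 8); new modulus lcm = 280.
    Write x = 4 + 35·t and substitute into x ≡ 6 (mod 8): 35·t ≡ 6 − 4 = 2 (mod 8).
    Reduce coefficients mod 8: 3·t ≡ 2 (mod 8).
    The inverse of 3 mod 8 is 3 (since 3·3 = 9 = 1·8 + 1), so t ≡ 3·2 = 6 ≡ 6 (mod 8).
    Then x = 4 + 35·6 = 214, valid modulo lcm(35, 8) = 280: x ≡ 214 (mod 280).
  Combine with x ≡ 0 (mod 17); new modulus lcm = 4760.
    Write x = 214 + 280·t and substitute into x ≡ 0 (mod 17): 280·t ≡ 0 − 214 = -214 (mod 17).
    Reduce coefficients mod 17: 8·t ≡ 7 (mod 17).
    The inverse of 8 mod 17 is 15 (since 8·15 = 120 = 7·17 + 1), so t ≡ 15·7 = 105 ≡ 3 (mod 17).
    Then x = 214 + 280·3 = 1054, valid modulo lcm(280, 17) = 4760: x ≡ 1054 (mod 4760).
  Combine with x ≡ 6 (mod 11); new modulus lcm = 52360.
    Write x = 1054 + 4760·t and substitute into x ≡ 6 (mod 11): 4760·t ≡ 6 − 1054 = -1048 (mod 11).
    Reduce coefficients mod 11: 8·t ≡ 8 (mod 11).
    The inverse of 8 mod 11 is 7 (since 8·7 = 56 = 5·11 + 1), so t ≡ 7·8 = 56 ≡ 1 (mod 11).
    Then x = 1054 + 4760·1 = 5814, valid modulo lcm(4760, 11) = 52360: x ≡ 5814 (mod 52360).
Verify against each original: 5814 mod 7 = 4, 5814 mod 5 = 4, 5814 mod 8 = 6, 5814 mod 17 = 0, 5814 mod 11 = 6.

x ≡ 5814 (mod 52360).


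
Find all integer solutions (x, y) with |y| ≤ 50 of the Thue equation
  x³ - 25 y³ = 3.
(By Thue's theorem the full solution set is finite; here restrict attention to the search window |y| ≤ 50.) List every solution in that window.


The equation is x³ - 25y³ = 3. For fixed y, x³ = 25·y³ + 3, so a solution requires the RHS to be a perfect cube.
Strategy: iterate y from -50 to 50, compute RHS = 25·y³ + 3, and check whether it is a (positive or negative) perfect cube.
Check small values of y:
  y = 0: RHS = 3 is not a perfect cube.
  y = 1: RHS = 28 is not a perfect cube.
  y = -1: RHS = -22 is not a perfect cube.
  y = 2: RHS = 203 is not a perfect cube.
  y = -2: RHS = -197 is not a perfect cube.
  y = 3: RHS = 678 is not a perfect cube.
  y = -3: RHS = -672 is not a perfect cube.
Continuing the search up to |y| = 50 finds no solutions either.
No (x, y) in the scanned range satisfies the equation.

No integer solutions with |y| ≤ 50.


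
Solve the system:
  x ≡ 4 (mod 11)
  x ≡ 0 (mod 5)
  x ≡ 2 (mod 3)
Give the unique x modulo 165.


Moduli 11, 5, 3 are pairwise coprime; by CRT there is a unique solution modulo M = 11 · 5 · 3 = 165.
Solve pairwise, accumulating the modulus:
  Start with x ≡ 4 (mod 11).
  Combine with x ≡ 0 (mod 5): since gcd(11, 5) = 1, we get a unique residue mod 55.
    Write x = 4 + 11·t and substitute into x ≡ 0 (mod 5): 11·t ≡ 0 − 4 = -4 (mod 5).
    Reduce coefficients mod 5: 1·t ≡ 1 (mod 5).
    So t ≡ 1 (mod 5).
    Then x = 4 + 11·1 = 15, valid modulo lcm(11, 5) = 55: x ≡ 15 (mod 55).
  Combine with x ≡ 2 (mod 3): since gcd(55, 3) = 1, we get a unique residue mod 165.
    Write x = 15 + 55·t and substitute into x ≡ 2 (mod 3): 55·t ≡ 2 − 15 = -13 (mod 3).
    Reduce coefficients mod 3: 1·t ≡ 2 (mod 3).
    So t ≡ 2 (mod 3).
    Then x = 15 + 55·2 = 125, valid modulo lcm(55, 3) = 165: x ≡ 125 (mod 165).
Verify: 125 mod 11 = 4 ✓, 125 mod 5 = 0 ✓, 125 mod 3 = 2 ✓.

x ≡ 125 (mod 165).


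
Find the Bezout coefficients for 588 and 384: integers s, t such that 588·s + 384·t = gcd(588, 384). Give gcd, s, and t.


Euclidean algorithm on (588, 384) — divide until remainder is 0:
  588 = 1 · 384 + 204
  384 = 1 · 204 + 180
  204 = 1 · 180 + 24
  180 = 7 · 24 + 12
  24 = 2 · 12 + 0
gcd(588, 384) = 12.
Track Bezout coefficients alongside the remainders: start with r₀ = 588 = a·1 + b·0 (s = 1, t = 0) and r₁ = 384 = a·0 + b·1 (s = 0, t = 1); each new remainder r_{k+1} = r_{k-1} − q_k·r_k inherits s_{k+1} = s_{k-1} − q_k·s_k, t_{k+1} = t_{k-1} − q_k·t_k, so r_k = a·s_k + b·t_k at every step:
  q = 1: r = 204, s = 1 − 1·0 = 1, t = 0 − 1·1 = -1  (check: 588·1 + 384·(-1) = 204)
  q = 1: r = 180, s = 0 − 1·1 = -1, t = 1 − 1·(-1) = 2  (check: 588·(-1) + 384·2 = 180)
  q = 1: r = 24, s = 1 − 1·(-1) = 2, t = -1 − 1·2 = -3  (check: 588·2 + 384·(-3) = 24)
  q = 7: r = 12, s = -1 − 7·2 = -15, t = 2 − 7·(-3) = 23  (check: 588·(-15) + 384·23 = 12)
The row with r = 12 (the gcd) gives the Bezout coefficients s = -15, t = 23.
Result: 588 · (-15) + 384 · (23) = 12.

gcd(588, 384) = 12; s = -15, t = 23 (check: 588·(-15) + 384·23 = 12).


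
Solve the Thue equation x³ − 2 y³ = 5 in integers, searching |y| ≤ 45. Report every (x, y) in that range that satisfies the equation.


The equation is x³ - 2y³ = 5. For fixed y, x³ = 2·y³ + 5, so a solution requires the RHS to be a perfect cube.
Strategy: iterate y from -45 to 45, compute RHS = 2·y³ + 5, and check whether it is a (positive or negative) perfect cube.
Check small values of y:
  y = 0: RHS = 5 is not a perfect cube.
  y = 1: RHS = 7 is not a perfect cube.
  y = -1: RHS = 3 is not a perfect cube.
  y = 2: RHS = 21 is not a perfect cube.
  y = -2: RHS = -11 is not a perfect cube.
  y = 3: RHS = 59 is not a perfect cube.
  y = -3: RHS = -49 is not a perfect cube.
Continuing the search up to |y| = 45 finds no solutions either.
No (x, y) in the scanned range satisfies the equation.

No integer solutions with |y| ≤ 45.


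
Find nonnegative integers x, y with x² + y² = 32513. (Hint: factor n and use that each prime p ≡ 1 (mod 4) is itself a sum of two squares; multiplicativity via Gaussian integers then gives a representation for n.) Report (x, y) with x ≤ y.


Step 1: Factor n = 32513 = 13 · 41 · 61.
Step 2: Check the mod-4 condition on each prime factor: 13 ≡ 1 (mod 4), exponent 1; 41 ≡ 1 (mod 4), exponent 1; 61 ≡ 1 (mod 4), exponent 1.
All primes ≡ 3 (mod 4) appear to even exponent (or don't appear), so by the two-squares theorem n IS expressible as a sum of two squares.
Step 3: Build a representation. Here n = 13 · 41 · 61 is a product of primes ≡ 1 (mod 4). Each prime p ≡ 1 (mod 4) is itself a sum of two squares; find a² by testing p − a² for a perfect square:
  13: 13 − 1² = 12, 13 − 2² = 9 = 3² ⇒ 13 = 2² + 3².
  41: 41 − 1² = 40, 41 − 2² = 37, 41 − 3² = 32, 41 − 4² = 25 = 5² ⇒ 41 = 4² + 5².
  61: 61 − 1² = 60, 61 − 2² = 57, 61 − 3² = 52, 61 − 4² = 45, 61 − 5² = 36 = 6² ⇒ 61 = 5² + 6².
  Combine using the Brahmagupta–Fibonacci identity (a² + b²)(c² + d²) = (ac − bd)² + (ad + bc)² = (ac + bd)² + (ad − bc)²:
  13 · 41 = 533: from (2² + 3²)(4² + 5²), take (2·4 − 3·5, 2·5 + 3·4) = (8 − 15, 10 + 12) = (-7, 22); dropping signs (only squares matter) gives (7, 22); check 7² + 22² = 49 + 484 = 533 ✓.
  533 · 61 = 32513: from (7² + 22²)(5² + 6²), take (7·5 − 22·6, 7·6 + 22·5) = (35 − 132, 42 + 110) = (-97, 152); dropping signs (only squares matter) gives (97, 152); check 97² + 152² = 9409 + 23104 = 32513 ✓.
Step 4: Order so x ≤ y and verify: 97² + 152² = 9409 + 23104 = 32513 = n. ✓

n = 32513 = 97² + 152² (one valid representation with x ≤ y).


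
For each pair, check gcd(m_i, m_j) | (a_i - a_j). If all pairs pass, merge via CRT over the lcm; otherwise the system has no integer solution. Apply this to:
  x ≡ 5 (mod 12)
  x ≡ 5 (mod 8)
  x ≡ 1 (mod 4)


Moduli 12, 8, 4 are not pairwise coprime, so CRT works modulo lcm(m_i) when all pairwise compatibility conditions hold.
Pairwise compatibility: gcd(m_i, m_j) must divide a_i - a_j for every pair.
Merge one congruence at a time:
  Start: x ≡ 5 (mod 12).
  Combine with x ≡ 5 (mod 8): gcd(12, 8) = 4; 5 - 5 = 0, which IS divisible by 4, so compatible.
    Write x = 5 + 12·t and substitute into x ≡ 5 (mod 8): 12·t ≡ 5 − 5 = 0 (mod 8).
    Divide the congruence (and modulus) by g = 4: 3·t ≡ 0 (mod 2).
    Reduce coefficients mod 2: 1·t ≡ 0 (mod 2).
    So t ≡ 0 (mod 2).
    Then x = 5 + 12·0 = 5, valid modulo lcm(12, 8) = 24: x ≡ 5 (mod 24).
  Combine with x ≡ 1 (mod 4): gcd(24, 4) = 4; 1 - 5 = -4, which IS divisible by 4, so compatible.
    Write x = 5 + 24·t and substitute into x ≡ 1 (mod 4): 24·t ≡ 1 − 5 = -4 (mod 4).
    Divide the congruence (and modulus) by g = 4: 6·t ≡ -1 (mod 1).
    Modulo 1 every t works; take t = 0.
    Then x = 5 + 24·0 = 5, valid modulo lcm(24, 4) = 24: x ≡ 5 (mod 24).
Verify: 5 mod 12 = 5, 5 mod 8 = 5, 5 mod 4 = 1.

x ≡ 5 (mod 24).


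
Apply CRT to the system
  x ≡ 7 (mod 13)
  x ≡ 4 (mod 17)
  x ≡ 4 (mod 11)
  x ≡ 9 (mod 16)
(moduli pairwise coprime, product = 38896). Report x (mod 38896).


Product of moduli M = 13 · 17 · 11 · 16 = 38896.
Merge one congruence at a time:
  Start: x ≡ 7 (mod 13).
  Combine with x ≡ 4 (mod 17); new modulus lcm = 221.
    Write x = 7 + 13·t and substitute into x ≡ 4 (mod 17): 13·t ≡ 4 − 7 = -3 (mod 17).
    Reduce coefficients mod 17: 13·t ≡ 14 (mod 17).
    The inverse of 13 mod 17 is 4 (since 13·4 = 52 = 3·17 + 1), so t ≡ 4·14 = 56 ≡ 5 (mod 17).
    Then x = 7 + 13·5 = 72, valid modulo lcm(13, 17) = 221: x ≡ 72 (mod 221).
  Combine with x ≡ 4 (mod 11); new modulus lcm = 2431.
    Write x = 72 + 221·t and substitute into x ≡ 4 (mod 11): 221·t ≡ 4 − 72 = -68 (mod 11).
    Reduce coefficients mod 11: 1·t ≡ 9 (mod 11).
    So t ≡ 9 (mod 11).
    Then x = 72 + 221·9 = 2061, valid modulo lcm(221, 11) = 2431: x ≡ 2061 (mod 2431).
  Combine with x ≡ 9 (mod 16); new modulus lcm = 38896.
    Write x = 2061 + 2431·t and substitute into x ≡ 9 (mod 16): 2431·t ≡ 9 − 2061 = -2052 (mod 16).
    Reduce coefficients mod 16: 15·t ≡ 12 (mod 16).
    The inverse of 15 mod 16 is 15 (since 15·15 = 225 = 14·16 + 1), so t ≡ 15·12 = 180 ≡ 4 (mod 16).
    Then x = 2061 + 2431·4 = 11785, valid modulo lcm(2431, 16) = 38896: x ≡ 11785 (mod 38896).
Verify against each original: 11785 mod 13 = 7, 11785 mod 17 = 4, 11785 mod 11 = 4, 11785 mod 16 = 9.

x ≡ 11785 (mod 38896).


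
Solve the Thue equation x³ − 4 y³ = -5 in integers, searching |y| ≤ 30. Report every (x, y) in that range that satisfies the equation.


The equation is x³ - 4y³ = -5. For fixed y, x³ = 4·y³ − 5, so a solution requires the RHS to be a perfect cube.
Strategy: iterate y from -30 to 30, compute RHS = 4·y³ − 5, and check whether it is a (positive or negative) perfect cube.
Check small values of y:
  y = 0: RHS = -5 is not a perfect cube.
  y = 1: RHS = -1 = (-1)³ ⇒ x = -1 works.
  y = -1: RHS = -9 is not a perfect cube.
  y = 2: RHS = 27 = (3)³ ⇒ x = 3 works.
  y = -2: RHS = -37 is not a perfect cube.
  y = 3: RHS = 103 is not a perfect cube.
  y = -3: RHS = -113 is not a perfect cube.
Continuing the search up to |y| = 30 finds no further solutions beyond those listed.
Collected solutions: (-1, 1), (3, 2).

Solutions (with |y| ≤ 30): (-1, 1), (3, 2).


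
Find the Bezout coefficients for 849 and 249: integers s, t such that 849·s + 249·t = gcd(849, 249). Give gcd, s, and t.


Euclidean algorithm on (849, 249) — divide until remainder is 0:
  849 = 3 · 249 + 102
  249 = 2 · 102 + 45
  102 = 2 · 45 + 12
  45 = 3 · 12 + 9
  12 = 1 · 9 + 3
  9 = 3 · 3 + 0
gcd(849, 249) = 3.
Track Bezout coefficients alongside the remainders: start with r₀ = 849 = a·1 + b·0 (s = 1, t = 0) and r₁ = 249 = a·0 + b·1 (s = 0, t = 1); each new remainder r_{k+1} = r_{k-1} − q_k·r_k inherits s_{k+1} = s_{k-1} − q_k·s_k, t_{k+1} = t_{k-1} − q_k·t_k, so r_k = a·s_k + b·t_k at every step:
  q = 3: r = 102, s = 1 − 3·0 = 1, t = 0 − 3·1 = -3  (check: 849·1 + 249·(-3) = 102)
  q = 2: r = 45, s = 0 − 2·1 = -2, t = 1 − 2·(-3) = 7  (check: 849·(-2) + 249·7 = 45)
  q = 2: r = 12, s = 1 − 2·(-2) = 5, t = -3 − 2·7 = -17  (check: 849·5 + 249·(-17) = 12)
  q = 3: r = 9, s = -2 − 3·5 = -17, t = 7 − 3·(-17) = 58  (check: 849·(-17) + 249·58 = 9)
  q = 1: r = 3, s = 5 − 1·(-17) = 22, t = -17 − 1·58 = -75  (check: 849·22 + 249·(-75) = 3)
The row with r = 3 (the gcd) gives the Bezout coefficients s = 22, t = -75.
Result: 849 · (22) + 249 · (-75) = 3.

gcd(849, 249) = 3; s = 22, t = -75 (check: 849·22 + 249·(-75) = 3).


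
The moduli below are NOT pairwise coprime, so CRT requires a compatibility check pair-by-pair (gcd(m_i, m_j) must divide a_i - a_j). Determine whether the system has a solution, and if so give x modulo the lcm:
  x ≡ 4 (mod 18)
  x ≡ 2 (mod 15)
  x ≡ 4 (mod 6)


Moduli 18, 15, 6 are not pairwise coprime, so CRT works modulo lcm(m_i) when all pairwise compatibility conditions hold.
Pairwise compatibility: gcd(m_i, m_j) must divide a_i - a_j for every pair.
Merge one congruence at a time:
  Start: x ≡ 4 (mod 18).
  Combine with x ≡ 2 (mod 15): gcd(18, 15) = 3, and 2 - 4 = -2 is NOT divisible by 3.
    ⇒ system is inconsistent (no integer solution).

No solution (the system is inconsistent).


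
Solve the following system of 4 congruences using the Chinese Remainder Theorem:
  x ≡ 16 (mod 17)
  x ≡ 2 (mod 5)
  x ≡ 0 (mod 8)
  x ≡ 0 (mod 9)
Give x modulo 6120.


Product of moduli M = 17 · 5 · 8 · 9 = 6120.
Merge one congruence at a time:
  Start: x ≡ 16 (mod 17).
  Combine with x ≡ 2 (mod 5); new modulus lcm = 85.
    Write x = 16 + 17·t and substitute into x ≡ 2 (mod 5): 17·t ≡ 2 − 16 = -14 (mod 5).
    Reduce coefficients mod 5: 2·t ≡ 1 (mod 5).
    The inverse of 2 mod 5 is 3 (since 2·3 = 6 = 1·5 + 1), so t ≡ 3·1 = 3 ≡ 3 (mod 5).
    Then x = 16 + 17·3 = 67, valid modulo lcm(17, 5) = 85: x ≡ 67 (mod 85).
  Combine with x ≡ 0 (mod 8); new modulus lcm = 680.
    Write x = 67 + 85·t and substitute into x ≡ 0 (mod 8): 85·t ≡ 0 − 67 = -67 (mod 8).
    Reduce coefficients mod 8: 5·t ≡ 5 (mod 8).
    The inverse of 5 mod 8 is 5 (since 5·5 = 25 = 3·8 + 1), so t ≡ 5·5 = 25 ≡ 1 (mod 8).
    Then x = 67 + 85·1 = 152, valid modulo lcm(85, 8) = 680: x ≡ 152 (mod 680).
  Combine with x ≡ 0 (mod 9); new modulus lcm = 6120.
    Write x = 152 + 680·t and substitute into x ≡ 0 (mod 9): 680·t ≡ 0 − 152 = -152 (mod 9).
    Reduce coefficients mod 9: 5·t ≡ 1 (mod 9).
    The inverse of 5 mod 9 is 2 (since 5·2 = 10 = 1·9 + 1), so t ≡ 2·1 = 2 ≡ 2 (mod 9).
    Then x = 152 + 680·2 = 1512, valid modulo lcm(680, 9) = 6120: x ≡ 1512 (mod 6120).
Verify against each original: 1512 mod 17 = 16, 1512 mod 5 = 2, 1512 mod 8 = 0, 1512 mod 9 = 0.

x ≡ 1512 (mod 6120).


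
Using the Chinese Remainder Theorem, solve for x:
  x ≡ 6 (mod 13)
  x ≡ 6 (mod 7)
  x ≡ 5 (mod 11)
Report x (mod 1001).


Moduli 13, 7, 11 are pairwise coprime; by CRT there is a unique solution modulo M = 13 · 7 · 11 = 1001.
Solve pairwise, accumulating the modulus:
  Start with x ≡ 6 (mod 13).
  Combine with x ≡ 6 (mod 7): since gcd(13, 7) = 1, we get a unique residue mod 91.
    Write x = 6 + 13·t and substitute into x ≡ 6 (mod 7): 13·t ≡ 6 − 6 = 0 (mod 7).
    Reduce coefficients mod 7: 6·t ≡ 0 (mod 7).
    The inverse of 6 mod 7 is 6 (since 6·6 = 36 = 5·7 + 1), so t ≡ 6·0 = 0 ≡ 0 (mod 7).
    Then x = 6 + 13·0 = 6, valid modulo lcm(13, 7) = 91: x ≡ 6 (mod 91).
  Combine with x ≡ 5 (mod 11): since gcd(91, 11) = 1, we get a unique residue mod 1001.
    Write x = 6 + 91·t and substitute into x ≡ 5 (mod 11): 91·t ≡ 5 − 6 = -1 (mod 11).
    Reduce coefficients mod 11: 3·t ≡ 10 (mod 11).
    The inverse of 3 mod 11 is 4 (since 3·4 = 12 = 1·11 + 1), so t ≡ 4·10 = 40 ≡ 7 (mod 11).
    Then x = 6 + 91·7 = 643, valid modulo lcm(91, 11) = 1001: x ≡ 643 (mod 1001).
Verify: 643 mod 13 = 6 ✓, 643 mod 7 = 6 ✓, 643 mod 11 = 5 ✓.

x ≡ 643 (mod 1001).


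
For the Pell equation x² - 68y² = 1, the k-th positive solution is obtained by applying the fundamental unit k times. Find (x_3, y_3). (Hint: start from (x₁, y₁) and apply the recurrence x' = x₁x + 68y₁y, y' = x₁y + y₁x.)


Step 1: Find the fundamental solution (x₁, y₁) of x² - 68y² = 1.
  Expand √68 as a continued fraction. a₀ = ⌊√68⌋ = 8; iterate m_{k+1} = d_k·a_k − m_k, d_{k+1} = (68 − m_{k+1}²)/d_k, a_{k+1} = ⌊(a₀ + m_{k+1})/d_{k+1}⌋ (starting m₀ = 0, d₀ = 1), with convergents p_k = a_k·p_{k-1} + p_{k-2}, q_k = a_k·q_{k-1} + q_{k-2} (p₋₁ = 1, q₋₁ = 0):
  k = 0: a₀ = 8; p₀/q₀ = 8/1; p₀² − 68·q₀² = 64 − 68 = -4.
  k = 1: m = 8, d = 4, a = ⌊(8 + 8)/4⌋ = 4; p/q = (4·8 + 1)/(4·1 + 0) = 33/4; p² − 68·q² = 1089 − 1088 = 1.
  The first convergent with p² − 68·q² = 1 gives the fundamental solution (x₁, y₁) = (33, 4).
Step 2: Apply the recurrence (x_{n+1}, y_{n+1}) = (x₁x_n + 68y₁y_n, x₁y_n + y₁x_n) repeatedly.
  From (x_1, y_1) = (33, 4): x_2 = 33·33 + 68·4·4 = 2177; y_2 = 33·4 + 4·33 = 264.
  From (x_2, y_2) = (2177, 264): x_3 = 33·2177 + 68·4·264 = 143649; y_3 = 33·264 + 4·2177 = 17420.
Step 3: Verify x_3² - 68·y_3² = 20635035201 - 20635035200 = 1 (should be 1). ✓

(x_1, y_1) = (33, 4); (x_3, y_3) = (143649, 17420).
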